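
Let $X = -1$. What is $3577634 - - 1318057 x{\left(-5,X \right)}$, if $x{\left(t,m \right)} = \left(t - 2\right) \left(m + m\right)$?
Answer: $22030432$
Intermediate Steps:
$x{\left(t,m \right)} = 2 m \left(-2 + t\right)$ ($x{\left(t,m \right)} = \left(-2 + t\right) 2 m = 2 m \left(-2 + t\right)$)
$3577634 - - 1318057 x{\left(-5,X \right)} = 3577634 - - 1318057 \cdot 2 \left(-1\right) \left(-2 - 5\right) = 3577634 - - 1318057 \cdot 2 \left(-1\right) \left(-7\right) = 3577634 - - 1318057 \cdot 14 = 3577634 - \left(-1\right) 18452798 = 3577634 - -18452798 = 3577634 + 18452798 = 22030432$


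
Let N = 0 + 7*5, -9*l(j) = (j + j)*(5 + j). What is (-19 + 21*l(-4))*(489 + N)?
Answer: -524/3 ≈ -174.67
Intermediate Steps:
l(j) = -2*j*(5 + j)/9 (l(j) = -(j + j)*(5 + j)/9 = -2*j*(5 + j)/9)
N = 35 (N = 0 + 35 = 35)
(-19 + 21*l(-4))*(489 + N) = (-19 + 21*(-2/9*(-4)*(5 - 4)))*(489 + 35) = (-19 + 21*(-2/9*(-4)*1))*524 = (-19 + 21*(8/9))*524 = (-19 + 56/3)*524 = -⅓*524 = -524/3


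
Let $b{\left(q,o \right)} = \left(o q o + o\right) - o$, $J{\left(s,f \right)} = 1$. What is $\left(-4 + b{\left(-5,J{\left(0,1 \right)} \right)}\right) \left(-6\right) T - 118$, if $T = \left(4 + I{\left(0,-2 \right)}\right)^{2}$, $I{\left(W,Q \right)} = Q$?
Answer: $98$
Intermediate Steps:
$T = 4$ ($T = \left(4 - 2\right)^{2} = 2^{2} = 4$)
$b{\left(q,o \right)} = q o^{2}$ ($b{\left(q,o \right)} = \left(q o^{2} + o\right) - o = \left(o + q o^{2}\right) - o = q o^{2}$)
$\left(-4 + b{\left(-5,J{\left(0,1 \right)} \right)}\right) \left(-6\right) T - 118 = \left(-4 - 5 \cdot 1^{2}\right) \left(-6\right) 4 - 118 = \left(-4 - 5\right) \left(-6\right) 4 - 118 = \left(-9\right) \left(-6\right) 4 - 118 = 54 \cdot 4 - 118 = 216 - 118 = 98$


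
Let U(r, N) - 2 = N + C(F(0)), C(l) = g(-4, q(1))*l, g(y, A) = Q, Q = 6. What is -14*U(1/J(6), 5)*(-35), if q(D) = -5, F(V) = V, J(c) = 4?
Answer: 3430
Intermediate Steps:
g(y, A) = 6
C(l) = 6*l
U(r, N) = 2 + N (U(r, N) = 2 + (N + 6*0) = 2 + (N + 0) = 2 + N)
-14*U(1/J(6), 5)*(-35) = -14*(2 + 5)*(-35) = -14*7*(-35) = -98*(-35) = 3430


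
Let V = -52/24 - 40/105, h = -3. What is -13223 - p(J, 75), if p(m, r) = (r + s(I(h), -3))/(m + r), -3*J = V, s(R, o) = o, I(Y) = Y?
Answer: -126381283/9557 ≈ -13224.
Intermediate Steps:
V = -107/42 (V = -52*1/24 - 40*1/105 = -13/6 - 8/21 = -107/42 ≈ -2.5476)
J = 107/126 (J = -⅓*(-107/42) = 107/126 ≈ 0.84921)
p(m, r) = (-3 + r)/(m + r) (p(m, r) = (r - 3)/(m + r) = (-3 + r)/(m + r))
-13223 - p(J, 75) = -13223 - (-3 + 75)/(107/126 + 75) = -13223 - 72/9557/126 = -13223 - 126*72/9557 = -13223 - 1*9072/9557 = -13223 - 9072/9557 = -126381283/9557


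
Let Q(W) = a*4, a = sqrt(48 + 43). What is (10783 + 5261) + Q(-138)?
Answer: 16044 + 4*sqrt(91) ≈ 16082.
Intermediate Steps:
a = sqrt(91) ≈ 9.5394
Q(W) = 4*sqrt(91) (Q(W) = sqrt(91)*4 = 4*sqrt(91))
(10783 + 5261) + Q(-138) = (10783 + 5261) + 4*sqrt(91) = 16044 + 4*sqrt(91)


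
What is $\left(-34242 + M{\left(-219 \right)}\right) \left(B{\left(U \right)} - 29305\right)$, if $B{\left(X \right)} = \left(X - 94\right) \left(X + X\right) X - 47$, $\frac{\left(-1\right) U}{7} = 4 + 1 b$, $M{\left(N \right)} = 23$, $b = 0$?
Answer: $7550353912$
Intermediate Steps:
$U = -28$ ($U = - 7 \left(4 + 1 \cdot 0\right) = - 7 \left(4 + 0\right) = \left(-7\right) 4 = -28$)
$B{\left(X \right)} = -47 + 2 X^{2} \left(-94 + X\right)$ ($B{\left(X \right)} = \left(-94 + X\right) 2 X X - 47 = 2 X \left(-94 + X\right) X - 47 = 2 X^{2} \left(-94 + X\right) - 47 = -47 + 2 X^{2} \left(-94 + X\right)$)
$\left(-34242 + M{\left(-219 \right)}\right) \left(B{\left(U \right)} - 29305\right) = \left(-34242 + 23\right) \left(\left(-47 - 188 \left(-28\right)^{2} + 2 \left(-28\right)^{3}\right) - 29305\right) = - 34219 \left(\left(-47 - 147392 + 2 \left(-21952\right)\right) - 29305\right) = - 34219 \left(\left(-47 - 147392 - 43904\right) - 29305\right) = - 34219 \left(-191343 - 29305\right) = \left(-34219\right) \left(-220648\right) = 7550353912$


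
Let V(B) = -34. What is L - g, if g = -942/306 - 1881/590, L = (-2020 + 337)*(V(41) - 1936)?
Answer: 99763884461/30090 ≈ 3.3155e+6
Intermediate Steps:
L = 3315510 (L = (-2020 + 337)*(-34 - 1936) = -1683*(-1970) = 3315510)
g = -188561/30090 (g = -942*1/306 - 1881*1/590 = -157/51 - 1881/590 = -188561/30090 ≈ -6.2666)
L - g = 3315510 - 1*(-188561/30090) = 3315510 + 188561/30090 = 99763884461/30090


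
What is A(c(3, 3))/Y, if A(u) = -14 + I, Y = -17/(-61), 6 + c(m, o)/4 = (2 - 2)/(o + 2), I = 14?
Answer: 0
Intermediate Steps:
c(m, o) = -24 (c(m, o) = -24 + 4*((2 - 2)/(o + 2)) = -24 + 4*(0/(2 + o)) = -24 + 4*0 = -24 + 0 = -24)
Y = 17/61 (Y = -17*(-1/61) = 17/61 ≈ 0.27869)
A(u) = 0 (A(u) = -14 + 14 = 0)
A(c(3, 3))/Y = 0/(17/61) = 0*(61/17) = 0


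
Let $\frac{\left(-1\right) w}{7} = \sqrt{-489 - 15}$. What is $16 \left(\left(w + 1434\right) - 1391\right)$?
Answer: $688 - 672 i \sqrt{14} \approx 688.0 - 2514.4 i$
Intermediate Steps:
$w = - 42 i \sqrt{14}$ ($w = - 7 \sqrt{-489 - 15} = - 7 \sqrt{-504} = - 7 \cdot 6 i \sqrt{14} = - 42 i \sqrt{14} \approx - 157.15 i$)
$16 \left(\left(w + 1434\right) - 1391\right) = 16 \left(\left(- 42 i \sqrt{14} + 1434\right) - 1391\right) = 16 \left(\left(1434 - 42 i \sqrt{14}\right) - 1391\right) = 16 \left(43 - 42 i \sqrt{14}\right) = 688 - 672 i \sqrt{14}$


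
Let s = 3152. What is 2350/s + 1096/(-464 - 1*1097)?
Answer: 106879/2460136 ≈ 0.043444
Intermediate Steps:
2350/s + 1096/(-464 - 1*1097) = 2350/3152 + 1096/(-464 - 1*1097) = 2350*(1/3152) + 1096/(-464 - 1097) = 1175/1576 + 1096/(-1561) = 1175/1576 + 1096*(-1/1561) = 1175/1576 - 1096/1561 = 106879/2460136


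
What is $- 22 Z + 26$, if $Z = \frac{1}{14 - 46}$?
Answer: $\frac{427}{16} \approx 26.688$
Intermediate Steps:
$Z = - \frac{1}{32}$ ($Z = \frac{1}{-32} = - \frac{1}{32} \approx -0.03125$)
$- 22 Z + 26 = \left(-22\right) \left(- \frac{1}{32}\right) + 26 = \frac{11}{16} + 26 = \frac{427}{16}$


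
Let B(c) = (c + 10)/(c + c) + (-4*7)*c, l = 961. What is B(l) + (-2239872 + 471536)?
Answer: -3450457997/1922 ≈ -1.7952e+6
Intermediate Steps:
B(c) = -28*c + (10 + c)/(2*c) (B(c) = (10 + c)/((2*c)) - 28*c = (10 + c)*(1/(2*c)) - 28*c = (10 + c)/(2*c) - 28*c = -28*c + (10 + c)/(2*c))
B(l) + (-2239872 + 471536) = (1/2 - 28*961 + 5/961) + (-2239872 + 471536) = (1/2 - 26908 + 5*(1/961)) - 1768336 = (1/2 - 26908 + 5/961) - 1768336 = -51716205/1922 - 1768336 = -3450457997/1922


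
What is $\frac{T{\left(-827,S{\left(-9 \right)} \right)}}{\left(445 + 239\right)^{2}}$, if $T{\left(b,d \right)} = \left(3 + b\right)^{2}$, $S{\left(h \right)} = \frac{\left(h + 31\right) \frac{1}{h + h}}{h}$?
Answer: $\frac{42436}{29241} \approx 1.4513$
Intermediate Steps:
$S{\left(h \right)} = \frac{31 + h}{2 h^{2}}$ ($S{\left(h \right)} = \frac{\left(31 + h\right) \frac{1}{2 h}}{h} = \frac{\frac{1}{2} \frac{1}{h} \left(31 + h\right)}{h} = \frac{31 + h}{2 h^{2}}$)
$\frac{T{\left(-827,S{\left(-9 \right)} \right)}}{\left(445 + 239\right)^{2}} = \frac{\left(3 - 827\right)^{2}}{\left(445 + 239\right)^{2}} = \frac{\left(-824\right)^{2}}{684^{2}} = \frac{678976}{467856} = 678976 \cdot \frac{1}{467856} = \frac{42436}{29241}$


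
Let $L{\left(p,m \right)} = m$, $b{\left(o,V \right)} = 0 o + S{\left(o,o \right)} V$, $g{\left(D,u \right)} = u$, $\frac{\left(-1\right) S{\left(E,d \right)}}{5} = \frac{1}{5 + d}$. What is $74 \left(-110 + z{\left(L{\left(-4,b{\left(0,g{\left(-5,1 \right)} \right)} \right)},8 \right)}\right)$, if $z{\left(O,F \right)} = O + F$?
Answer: $-7622$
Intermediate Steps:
$S{\left(E,d \right)} = - \frac{5}{5 + d}$
$b{\left(o,V \right)} = - \frac{5 V}{5 + o}$ ($b{\left(o,V \right)} = 0 o + - \frac{5}{5 + o} V = 0 - \frac{5 V}{5 + o} = - \frac{5 V}{5 + o}$)
$z{\left(O,F \right)} = F + O$
$74 \left(-110 + z{\left(L{\left(-4,b{\left(0,g{\left(-5,1 \right)} \right)} \right)},8 \right)}\right) = 74 \left(-110 + \left(8 - \frac{5}{5 + 0}\right)\right) = 74 \left(-110 + \left(8 - \frac{5}{5}\right)\right) = 74 \left(-110 + \left(8 - 5 \cdot \frac{1}{5}\right)\right) = 74 \left(-110 + \left(8 - 1\right)\right) = 74 \left(-110 + 7\right) = 74 \left(-103\right) = -7622$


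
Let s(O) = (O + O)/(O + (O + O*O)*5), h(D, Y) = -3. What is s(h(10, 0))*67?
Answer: -134/9 ≈ -14.889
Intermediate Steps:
s(O) = 2*O/(5*O² + 6*O) (s(O) = (2*O)/(O + (O + O²)*5) = (2*O)/(O + (5*O + 5*O²)) = (2*O)/(5*O² + 6*O) = 2*O/(5*O² + 6*O))
s(h(10, 0))*67 = (2/(6 + 5*(-3)))*67 = (2/(6 - 15))*67 = (2/(-9))*67 = (2*(-⅑))*67 = -2/9*67 = -134/9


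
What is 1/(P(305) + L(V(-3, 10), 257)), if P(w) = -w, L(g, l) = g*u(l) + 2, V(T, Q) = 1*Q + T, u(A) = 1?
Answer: -1/296 ≈ -0.0033784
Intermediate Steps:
V(T, Q) = Q + T
L(g, l) = 2 + g (L(g, l) = g*1 + 2 = g + 2 = 2 + g)
1/(P(305) + L(V(-3, 10), 257)) = 1/(-1*305 + (2 + (10 - 3))) = 1/(-305 + (2 + 7)) = 1/(-305 + 9) = 1/(-296) = -1/296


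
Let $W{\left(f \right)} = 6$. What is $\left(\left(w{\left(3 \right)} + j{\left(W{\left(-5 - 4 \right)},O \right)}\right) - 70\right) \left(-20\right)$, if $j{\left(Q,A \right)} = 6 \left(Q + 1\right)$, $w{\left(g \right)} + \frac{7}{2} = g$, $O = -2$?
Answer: $570$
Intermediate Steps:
$w{\left(g \right)} = - \frac{7}{2} + g$
$j{\left(Q,A \right)} = 6 + 6 Q$ ($j{\left(Q,A \right)} = 6 \left(1 + Q\right) = 6 + 6 Q$)
$\left(\left(w{\left(3 \right)} + j{\left(W{\left(-5 - 4 \right)},O \right)}\right) - 70\right) \left(-20\right) = \left(\left(\left(- \frac{7}{2} + 3\right) + \left(6 + 6 \cdot 6\right)\right) - 70\right) \left(-20\right) = \left(\left(- \frac{1}{2} + \left(6 + 36\right)\right) - 70\right) \left(-20\right) = \left(\left(- \frac{1}{2} + 42\right) - 70\right) \left(-20\right) = \left(\frac{83}{2} - 70\right) \left(-20\right) = \left(- \frac{57}{2}\right) \left(-20\right) = 570$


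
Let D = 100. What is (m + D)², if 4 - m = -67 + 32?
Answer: 19321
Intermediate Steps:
m = 39 (m = 4 - (-67 + 32) = 4 - 1*(-35) = 4 + 35 = 39)
(m + D)² = (39 + 100)² = 139² = 19321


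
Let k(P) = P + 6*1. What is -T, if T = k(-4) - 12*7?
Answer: 82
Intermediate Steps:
k(P) = 6 + P (k(P) = P + 6 = 6 + P)
T = -82 (T = (6 - 4) - 12*7 = 2 - 84 = -82)
-T = -1*(-82) = 82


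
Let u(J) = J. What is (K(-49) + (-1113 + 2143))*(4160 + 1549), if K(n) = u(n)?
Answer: 5600529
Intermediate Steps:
K(n) = n
(K(-49) + (-1113 + 2143))*(4160 + 1549) = (-49 + (-1113 + 2143))*(4160 + 1549) = (-49 + 1030)*5709 = 981*5709 = 5600529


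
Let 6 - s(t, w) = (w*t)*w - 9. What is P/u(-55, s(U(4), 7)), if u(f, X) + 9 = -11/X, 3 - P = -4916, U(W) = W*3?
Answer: -2818587/5146 ≈ -547.72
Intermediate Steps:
U(W) = 3*W
s(t, w) = 15 - t*w**2 (s(t, w) = 6 - ((w*t)*w - 9) = 6 - ((t*w)*w - 9) = 6 - (t*w**2 - 9) = 6 - (-9 + t*w**2) = 6 + (9 - t*w**2) = 15 - t*w**2)
P = 4919 (P = 3 - 1*(-4916) = 3 + 4916 = 4919)
u(f, X) = -9 - 11/X
P/u(-55, s(U(4), 7)) = 4919/(-9 - 11/(15 - 1*3*4*7**2)) = 4919/(-9 - 11/(15 - 1*12*49)) = 4919/(-9 - 11/(15 - 588)) = 4919/(-9 - 11/(-573)) = 4919/(-9 - 11*(-1/573)) = 4919/(-9 + 11/573) = 4919/(-5146/573) = 4919*(-573/5146) = -2818587/5146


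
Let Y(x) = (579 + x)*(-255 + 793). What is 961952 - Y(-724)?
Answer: 1039962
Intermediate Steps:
Y(x) = 311502 + 538*x (Y(x) = (579 + x)*538 = 311502 + 538*x)
961952 - Y(-724) = 961952 - (311502 + 538*(-724)) = 961952 - (311502 - 389512) = 961952 - 1*(-78010) = 961952 + 78010 = 1039962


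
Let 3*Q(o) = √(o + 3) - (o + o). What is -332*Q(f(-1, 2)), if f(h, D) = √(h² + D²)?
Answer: -332*√(3 + √5)/3 + 664*√5/3 ≈ 241.68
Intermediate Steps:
f(h, D) = √(D² + h²)
Q(o) = -2*o/3 + √(3 + o)/3 (Q(o) = (√(o + 3) - (o + o))/3 = (√(3 + o) - 2*o)/3 = -2*o/3 + √(3 + o)/3)
-332*Q(f(-1, 2)) = -332*(-2*√(2² + (-1)²)/3 + √(3 + √(2² + (-1)²))/3) = -332*(-2*√(4 + 1)/3 + √(3 + √(4 + 1))/3) = -332*(-2*√5/3 + √(3 + √5)/3) = -332*√(3 + √5)/3 + 664*√5/3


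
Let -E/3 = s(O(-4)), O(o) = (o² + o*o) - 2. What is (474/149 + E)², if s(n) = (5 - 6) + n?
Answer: 155975121/22201 ≈ 7025.6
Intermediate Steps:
O(o) = -2 + 2*o² (O(o) = (o² + o²) - 2 = 2*o² - 2 = -2 + 2*o²)
s(n) = -1 + n
E = -87 (E = -3*(-1 + (-2 + 2*(-4)²)) = -3*(-1 + (-2 + 2*16)) = -3*(-1 + (-2 + 32)) = -3*(-1 + 30) = -3*29 = -87)
(474/149 + E)² = (474/149 - 87)² = (-12489/149)² = 155975121/22201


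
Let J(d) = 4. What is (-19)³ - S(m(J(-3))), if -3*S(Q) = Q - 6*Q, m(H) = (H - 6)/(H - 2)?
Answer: -20572/3 ≈ -6857.3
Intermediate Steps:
m(H) = (-6 + H)/(-2 + H)
S(Q) = 5*Q/3 (S(Q) = -(Q - 6*Q)/3 = -(-5)*Q/3 = 5*Q/3)
(-19)³ - S(m(J(-3))) = (-19)³ - 5*(-6 + 4)/(-2 + 4)/3 = -6859 - 5*-2/2/3 = -6859 - 5*(½)*(-2)/3 = -6859 - 5*(-1)/3 = -6859 - 1*(-5/3) = -6859 + 5/3 = -20572/3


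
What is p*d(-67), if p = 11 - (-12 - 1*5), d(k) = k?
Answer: -1876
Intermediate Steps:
p = 28 (p = 11 - (-12 - 5) = 11 - 1*(-17) = 11 + 17 = 28)
p*d(-67) = 28*(-67) = -1876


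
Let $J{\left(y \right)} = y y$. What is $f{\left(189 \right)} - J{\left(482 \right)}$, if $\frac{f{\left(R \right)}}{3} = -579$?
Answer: $-234061$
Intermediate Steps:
$f{\left(R \right)} = -1737$ ($f{\left(R \right)} = 3 \left(-579\right) = -1737$)
$J{\left(y \right)} = y^{2}$
$f{\left(189 \right)} - J{\left(482 \right)} = -1737 - 482^{2} = -1737 - 232324 = -234061$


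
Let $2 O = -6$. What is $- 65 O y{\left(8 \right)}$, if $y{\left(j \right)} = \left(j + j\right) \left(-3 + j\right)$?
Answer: $15600$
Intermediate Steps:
$O = -3$ ($O = \frac{1}{2} \left(-6\right) = -3$)
$y{\left(j \right)} = 2 j \left(-3 + j\right)$
$- 65 O y{\left(8 \right)} = \left(-65\right) \left(-3\right) 2 \cdot 8 \left(-3 + 8\right) = 195 \cdot 2 \cdot 8 \cdot 5 = 195 \cdot 80 = 15600$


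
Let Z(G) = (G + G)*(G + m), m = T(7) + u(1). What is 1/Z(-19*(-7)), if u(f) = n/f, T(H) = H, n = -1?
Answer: 1/36974 ≈ 2.7046e-5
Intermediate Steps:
u(f) = -1/f
m = 6 (m = 7 - 1/1 = 7 - 1*1 = 7 - 1 = 6)
Z(G) = 2*G*(6 + G) (Z(G) = (G + G)*(G + 6) = (2*G)*(6 + G) = 2*G*(6 + G))
1/Z(-19*(-7)) = 1/(2*(-19*(-7))*(6 - 19*(-7))) = 1/(2*133*(6 + 133)) = 1/(2*133*139) = 1/36974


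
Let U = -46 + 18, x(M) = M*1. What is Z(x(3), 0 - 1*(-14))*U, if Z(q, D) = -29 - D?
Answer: 1204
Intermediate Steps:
x(M) = M
U = -28
Z(x(3), 0 - 1*(-14))*U = (-29 - (0 - 1*(-14)))*(-28) = (-29 - (0 + 14))*(-28) = (-29 - 1*14)*(-28) = (-29 - 14)*(-28) = -43*(-28) = 1204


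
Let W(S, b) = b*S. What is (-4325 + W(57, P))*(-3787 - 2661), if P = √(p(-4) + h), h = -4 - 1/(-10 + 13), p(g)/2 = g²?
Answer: 27887600 - 122512*√249 ≈ 2.5954e+7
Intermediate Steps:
p(g) = 2*g²
h = -13/3 (h = -4 - 1/3 = -4 - 1*⅓ = -4 - ⅓ = -13/3 ≈ -4.3333)
P = √249/3 (P = √(2*(-4)² - 13/3) = √(2*16 - 13/3) = √(32 - 13/3) = √(83/3) = √249/3 ≈ 5.2599)
W(S, b) = S*b
(-4325 + W(57, P))*(-3787 - 2661) = (-4325 + 57*(√249/3))*(-3787 - 2661) = (-4325 + 19*√249)*(-6448) = 27887600 - 122512*√249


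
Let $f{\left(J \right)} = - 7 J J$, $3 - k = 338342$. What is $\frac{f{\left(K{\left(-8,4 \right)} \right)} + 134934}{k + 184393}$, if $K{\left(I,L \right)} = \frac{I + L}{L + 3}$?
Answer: $- \frac{472261}{538811} \approx -0.87649$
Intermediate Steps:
$k = -338339$ ($k = 3 - 338342 = -338339$)
$K{\left(I,L \right)} = \frac{I + L}{3 + L}$
$f{\left(J \right)} = - 7 J^{2}$
$\frac{f{\left(K{\left(-8,4 \right)} \right)} + 134934}{k + 184393} = \frac{- 7 \left(\frac{-8 + 4}{3 + 4}\right)^{2} + 134934}{-338339 + 184393} = \frac{- 7 \left(\frac{1}{7} \left(-4\right)\right)^{2} + 134934}{-153946} = \left(- 7 \left(\frac{1}{7} \left(-4\right)\right)^{2} + 134934\right) \left(- \frac{1}{153946}\right) = \left(- 7 \left(- \frac{4}{7}\right)^{2} + 134934\right) \left(- \frac{1}{153946}\right) = \left(\left(-7\right) \frac{16}{49} + 134934\right) \left(- \frac{1}{153946}\right) = \left(- \frac{16}{7} + 134934\right) \left(- \frac{1}{153946}\right) = \frac{944522}{7} \left(- \frac{1}{153946}\right) = - \frac{472261}{538811}$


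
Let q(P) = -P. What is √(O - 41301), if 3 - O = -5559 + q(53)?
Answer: I*√35686 ≈ 188.91*I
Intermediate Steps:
O = 5615 (O = 3 - (-5559 - 1*53) = 3 - (-5559 - 53) = 3 - 1*(-5612) = 3 + 5612 = 5615)
√(O - 41301) = √(5615 - 41301) = √(-35686) = I*√35686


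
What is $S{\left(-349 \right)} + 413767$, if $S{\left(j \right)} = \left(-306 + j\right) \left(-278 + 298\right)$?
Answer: $400667$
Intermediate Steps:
$S{\left(j \right)} = -6120 + 20 j$ ($S{\left(j \right)} = \left(-306 + j\right) 20 = -6120 + 20 j$)
$S{\left(-349 \right)} + 413767 = \left(-6120 + 20 \left(-349\right)\right) + 413767 = \left(-6120 - 6980\right) + 413767 = -13100 + 413767 = 400667$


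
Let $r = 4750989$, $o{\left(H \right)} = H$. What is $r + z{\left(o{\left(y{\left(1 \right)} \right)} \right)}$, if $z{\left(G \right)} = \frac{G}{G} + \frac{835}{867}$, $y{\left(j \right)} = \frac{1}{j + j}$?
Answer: $\frac{4119109165}{867} \approx 4.751 \cdot 10^{6}$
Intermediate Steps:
$y{\left(j \right)} = \frac{1}{2 j}$
$z{\left(G \right)} = \frac{1702}{867}$ ($z{\left(G \right)} = 1 + 835 \cdot \frac{1}{867} = 1 + \frac{835}{867} = \frac{1702}{867}$)
$r + z{\left(o{\left(y{\left(1 \right)} \right)} \right)} = 4750989 + \frac{1702}{867} = \frac{4119109165}{867}$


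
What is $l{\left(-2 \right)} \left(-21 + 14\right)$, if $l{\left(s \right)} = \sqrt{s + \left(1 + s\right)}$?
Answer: $- 7 i \sqrt{3} \approx - 12.124 i$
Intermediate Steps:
$l{\left(s \right)} = \sqrt{1 + 2 s}$
$l{\left(-2 \right)} \left(-21 + 14\right) = \sqrt{1 + 2 \left(-2\right)} \left(-21 + 14\right) = \sqrt{1 - 4} \left(-7\right) = \sqrt{-3} \left(-7\right) = i \sqrt{3} \left(-7\right) = - 7 i \sqrt{3}$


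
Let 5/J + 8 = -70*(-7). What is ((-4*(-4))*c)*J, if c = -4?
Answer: -160/241 ≈ -0.66390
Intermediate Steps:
J = 5/482 (J = 5/(-8 - 70*(-7)) = 5/(-8 + 490) = 5/482 ≈ 0.010373)
((-4*(-4))*c)*J = (-4*(-4)*(-4))*(5/482) = (16*(-4))*(5/482) = -64*5/482 = -160/241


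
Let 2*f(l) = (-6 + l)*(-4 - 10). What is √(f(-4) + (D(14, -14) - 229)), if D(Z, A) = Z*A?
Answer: I*√355 ≈ 18.841*I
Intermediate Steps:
f(l) = 42 - 7*l (f(l) = ((-6 + l)*(-4 - 10))/2 = ((-6 + l)*(-14))/2 = (84 - 14*l)/2 = 42 - 7*l)
D(Z, A) = A*Z
√(f(-4) + (D(14, -14) - 229)) = √((42 - 7*(-4)) + (-14*14 - 229)) = √((42 + 28) + (-196 - 229)) = √(70 - 425) = √(-355) = I*√355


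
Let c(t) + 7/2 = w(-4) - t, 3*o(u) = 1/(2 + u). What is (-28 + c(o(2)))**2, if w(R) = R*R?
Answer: 34969/144 ≈ 242.84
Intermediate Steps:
w(R) = R**2
o(u) = 1/(3*(2 + u))
c(t) = 25/2 - t (c(t) = -7/2 + ((-4)**2 - t) = -7/2 + (16 - t) = 25/2 - t)
(-28 + c(o(2)))**2 = (-28 + (25/2 - 1/(3*(2 + 2))))**2 = (-28 + (25/2 - 1/(3*4)))**2 = (-28 + (25/2 - 1*1/12))**2 = (-28 + (25/2 - 1/12))**2 = (-28 + 149/12)**2 = (-187/12)**2 = 34969/144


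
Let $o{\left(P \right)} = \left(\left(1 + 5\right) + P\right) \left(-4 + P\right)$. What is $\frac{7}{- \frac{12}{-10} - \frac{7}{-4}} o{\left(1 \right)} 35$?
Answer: $- \frac{102900}{59} \approx -1744.1$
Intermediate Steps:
$o{\left(P \right)} = \left(-4 + P\right) \left(6 + P\right)$ ($o{\left(P \right)} = \left(6 + P\right) \left(-4 + P\right) = \left(-4 + P\right) \left(6 + P\right)$)
$\frac{7}{- \frac{12}{-10} - \frac{7}{-4}} o{\left(1 \right)} 35 = \frac{7}{- \frac{12}{-10} - \frac{7}{-4}} \left(-24 + 1^{2} + 2 \cdot 1\right) 35 = \frac{7}{\left(-12\right) \left(- \frac{1}{10}\right) - - \frac{7}{4}} \left(-24 + 1 + 2\right) 35 = \frac{7}{\frac{6}{5} + \frac{7}{4}} \left(-21\right) 35 = \frac{7}{\frac{59}{20}} \left(-21\right) 35 = 7 \cdot \frac{20}{59} \left(-21\right) 35 = \frac{140}{59} \left(-21\right) 35 = \left(- \frac{2940}{59}\right) 35 = - \frac{102900}{59}$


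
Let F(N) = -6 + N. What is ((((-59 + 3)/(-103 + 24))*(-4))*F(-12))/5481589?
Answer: 4032/433045531 ≈ 9.3108e-6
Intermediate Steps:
((((-59 + 3)/(-103 + 24))*(-4))*F(-12))/5481589 = ((((-59 + 3)/(-103 + 24))*(-4))*(-6 - 12))/5481589 = ((-56/(-79)*(-4))*(-18))*(1/5481589) = ((-56*(-1/79)*(-4))*(-18))*(1/5481589) = (((56/79)*(-4))*(-18))*(1/5481589) = -224/79*(-18)*(1/5481589) = (4032/79)*(1/5481589) = 4032/433045531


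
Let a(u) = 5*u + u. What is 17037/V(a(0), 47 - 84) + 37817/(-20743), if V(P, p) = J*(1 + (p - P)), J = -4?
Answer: 38661427/331888 ≈ 116.49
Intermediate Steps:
a(u) = 6*u
V(P, p) = -4 - 4*p + 4*P (V(P, p) = -4*(1 + (p - P)) = -4*(1 + p - P) = -4 - 4*p + 4*P)
17037/V(a(0), 47 - 84) + 37817/(-20743) = 17037/(-4 - 4*(47 - 84) + 4*(6*0)) + 37817/(-20743) = 17037/(-4 - 4*(-37) + 4*0) + 37817*(-1/20743) = 17037/(-4 + 148 + 0) - 37817/20743 = 17037/144 - 37817/20743 = 17037*(1/144) - 37817/20743 = 1893/16 - 37817/20743 = 38661427/331888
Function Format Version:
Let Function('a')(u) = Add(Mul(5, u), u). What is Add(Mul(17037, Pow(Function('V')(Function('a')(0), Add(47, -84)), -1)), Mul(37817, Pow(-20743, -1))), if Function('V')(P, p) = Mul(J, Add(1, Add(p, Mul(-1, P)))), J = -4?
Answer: Rational(38661427, 331888) ≈ 116.49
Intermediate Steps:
Function('a')(u) = Mul(6, u)
Function('V')(P, p) = Add(-4, Mul(-4, p), Mul(4, P)) (Function('V')(P, p) = Mul(-4, Add(1, Add(p, Mul(-1, P)))) = Mul(-4, Add(1, p, Mul(-1, P))) = Add(-4, Mul(-4, p), Mul(4, P)))
Add(Mul(17037, Pow(Function('V')(Function('a')(0), Add(47, -84)), -1)), Mul(37817, Pow(-20743, -1))) = Add(Mul(17037, Pow(Add(-4, Mul(-4, Add(47, -84)), Mul(4, Mul(6, 0))), -1)), Mul(37817, Pow(-20743, -1))) = Add(Mul(17037, Pow(Add(-4, Mul(-4, -37), Mul(4, 0)), -1)), Mul(37817, Rational(-1, 20743))) = Add(Mul(17037, Pow(Add(-4, 148, 0), -1)), Rational(-37817, 20743)) = Add(Mul(17037, Pow(144, -1)), Rational(-37817, 20743)) = Add(Mul(17037, Rational(1, 144)), Rational(-37817, 20743)) = Add(Rational(1893, 16), Rational(-37817, 20743)) = Rational(38661427, 331888)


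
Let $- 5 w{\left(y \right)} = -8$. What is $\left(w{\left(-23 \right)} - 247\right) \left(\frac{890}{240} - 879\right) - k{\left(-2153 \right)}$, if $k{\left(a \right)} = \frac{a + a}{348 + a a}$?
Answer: $\frac{39829789217531}{185430280} \approx 2.148 \cdot 10^{5}$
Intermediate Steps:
$k{\left(a \right)} = \frac{2 a}{348 + a^{2}}$
$w{\left(y \right)} = \frac{8}{5}$ ($w{\left(y \right)} = \left(- \frac{1}{5}\right) \left(-8\right) = \frac{8}{5}$)
$\left(w{\left(-23 \right)} - 247\right) \left(\frac{890}{240} - 879\right) - k{\left(-2153 \right)} = \left(\frac{8}{5} - 247\right) \left(\frac{890}{240} - 879\right) - 2 \left(-2153\right) \frac{1}{348 + \left(-2153\right)^{2}} = - \frac{1227 \left(890 \cdot \frac{1}{240} - 879\right)}{5} - 2 \left(-2153\right) \frac{1}{348 + 4635409} = - \frac{1227 \left(\frac{89}{24} - 879\right)}{5} - 2 \left(-2153\right) \frac{1}{4635757} = \left(- \frac{1227}{5}\right) \left(- \frac{21007}{24}\right) - 2 \left(-2153\right) \frac{1}{4635757} = \frac{8591863}{40} - - \frac{4306}{4635757} = \frac{8591863}{40} + \frac{4306}{4635757} = \frac{39829789217531}{185430280}$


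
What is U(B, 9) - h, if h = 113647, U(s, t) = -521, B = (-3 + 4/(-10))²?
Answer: -114168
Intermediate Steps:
B = 289/25 (B = (-3 + 4*(-⅒))² = (-3 - ⅖)² = (-17/5)² = 289/25 ≈ 11.560)
U(B, 9) - h = -521 - 1*113647 = -521 - 113647 = -114168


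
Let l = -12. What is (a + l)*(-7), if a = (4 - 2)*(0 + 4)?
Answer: 28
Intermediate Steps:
a = 8 (a = 2*4 = 8)
(a + l)*(-7) = (8 - 12)*(-7) = -4*(-7) = 28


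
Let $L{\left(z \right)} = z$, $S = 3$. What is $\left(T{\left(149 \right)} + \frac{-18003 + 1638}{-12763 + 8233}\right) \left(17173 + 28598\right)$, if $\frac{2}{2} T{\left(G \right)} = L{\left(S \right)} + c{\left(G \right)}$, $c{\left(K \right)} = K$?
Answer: $\frac{2151008145}{302} \approx 7.1225 \cdot 10^{6}$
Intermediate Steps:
$T{\left(G \right)} = 3 + G$
$\left(T{\left(149 \right)} + \frac{-18003 + 1638}{-12763 + 8233}\right) \left(17173 + 28598\right) = \left(\left(3 + 149\right) + \frac{-18003 + 1638}{-12763 + 8233}\right) \left(17173 + 28598\right) = \left(152 - \frac{16365}{-4530}\right) 45771 = \left(152 - - \frac{1091}{302}\right) 45771 = \left(152 + \frac{1091}{302}\right) 45771 = \frac{46995}{302} \cdot 45771 = \frac{2151008145}{302}$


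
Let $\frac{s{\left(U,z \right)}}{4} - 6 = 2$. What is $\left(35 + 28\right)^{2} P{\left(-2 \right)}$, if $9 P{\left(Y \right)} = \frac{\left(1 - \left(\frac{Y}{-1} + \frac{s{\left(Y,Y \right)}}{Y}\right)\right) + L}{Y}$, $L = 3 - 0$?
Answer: $-3969$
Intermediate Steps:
$s{\left(U,z \right)} = 32$ ($s{\left(U,z \right)} = 24 + 4 \cdot 2 = 24 + 8 = 32$)
$L = 3$ ($L = 3 + 0 = 3$)
$P{\left(Y \right)} = \frac{4 + Y - \frac{32}{Y}}{9 Y}$ ($P{\left(Y \right)} = \frac{\left(\left(1 - \left(\frac{Y}{-1} + \frac{32}{Y}\right)\right) + 3\right) \frac{1}{Y}}{9} = \frac{\left(\left(1 - \left(Y \left(-1\right) + \frac{32}{Y}\right)\right) + 3\right) \frac{1}{Y}}{9} = \frac{\left(\left(1 - \left(- Y + \frac{32}{Y}\right)\right) + 3\right) \frac{1}{Y}}{9} = \frac{\left(\left(1 + \left(Y - \frac{32}{Y}\right)\right) + 3\right) \frac{1}{Y}}{9} = \frac{\left(\left(1 + Y - \frac{32}{Y}\right) + 3\right) \frac{1}{Y}}{9} = \frac{\left(4 + Y - \frac{32}{Y}\right) \frac{1}{Y}}{9} = \frac{\frac{1}{Y} \left(4 + Y - \frac{32}{Y}\right)}{9} = \frac{4 + Y - \frac{32}{Y}}{9 Y}$)
$\left(35 + 28\right)^{2} P{\left(-2 \right)} = \left(35 + 28\right)^{2} \frac{-32 + \left(-2\right)^{2} + 4 \left(-2\right)}{9 \cdot 4} = 63^{2} \cdot \frac{1}{9} \cdot \frac{1}{4} \left(-32 + 4 - 8\right) = 3969 \cdot \frac{1}{9} \cdot \frac{1}{4} \left(-36\right) = 3969 \left(-1\right) = -3969$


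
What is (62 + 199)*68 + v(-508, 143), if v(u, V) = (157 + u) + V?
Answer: 17540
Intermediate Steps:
v(u, V) = 157 + V + u
(62 + 199)*68 + v(-508, 143) = (62 + 199)*68 + (157 + 143 - 508) = 261*68 - 208 = 17748 - 208 = 17540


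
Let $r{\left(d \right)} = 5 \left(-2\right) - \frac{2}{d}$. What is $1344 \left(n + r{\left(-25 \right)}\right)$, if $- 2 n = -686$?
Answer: $\frac{11191488}{25} \approx 4.4766 \cdot 10^{5}$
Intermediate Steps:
$n = 343$ ($n = \left(- \frac{1}{2}\right) \left(-686\right) = 343$)
$r{\left(d \right)} = -10 - \frac{2}{d}$
$1344 \left(n + r{\left(-25 \right)}\right) = 1344 \left(343 - \left(10 + \frac{2}{-25}\right)\right) = 1344 \left(343 - \frac{248}{25}\right) = 1344 \cdot \frac{8327}{25} = \frac{11191488}{25}$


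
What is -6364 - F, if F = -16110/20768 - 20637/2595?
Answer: -57084067129/8982160 ≈ -6355.3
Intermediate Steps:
F = -78399111/8982160 (F = -16110*1/20768 - 20637*1/2595 = -8055/10384 - 6879/865 = -78399111/8982160 ≈ -8.7283)
-6364 - F = -6364 - 1*(-78399111/8982160) = -6364 + 78399111/8982160 = -57084067129/8982160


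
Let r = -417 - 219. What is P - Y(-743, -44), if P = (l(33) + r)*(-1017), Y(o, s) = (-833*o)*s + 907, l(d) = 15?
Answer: 27863086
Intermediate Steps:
r = -636
Y(o, s) = 907 - 833*o*s (Y(o, s) = -833*o*s + 907 = 907 - 833*o*s)
P = 631557 (P = (15 - 636)*(-1017) = -621*(-1017) = 631557)
P - Y(-743, -44) = 631557 - (907 - 833*(-743)*(-44)) = 631557 - (907 - 27232436) = 631557 - 1*(-27231529) = 631557 + 27231529 = 27863086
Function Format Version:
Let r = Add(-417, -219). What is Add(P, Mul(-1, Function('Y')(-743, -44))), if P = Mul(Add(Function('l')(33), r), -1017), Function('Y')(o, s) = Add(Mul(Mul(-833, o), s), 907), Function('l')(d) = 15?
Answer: 27863086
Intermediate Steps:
r = -636
Function('Y')(o, s) = Add(907, Mul(-833, o, s)) (Function('Y')(o, s) = Add(Mul(-833, o, s), 907) = Add(907, Mul(-833, o, s)))
P = 631557 (P = Mul(Add(15, -636), -1017) = Mul(-621, -1017) = 631557)
Add(P, Mul(-1, Function('Y')(-743, -44))) = Add(631557, Mul(-1, Add(907, Mul(-833, -743, -44)))) = Add(631557, Mul(-1, Add(907, -27232436))) = Add(631557, Mul(-1, -27231529)) = Add(631557, 27231529) = 27863086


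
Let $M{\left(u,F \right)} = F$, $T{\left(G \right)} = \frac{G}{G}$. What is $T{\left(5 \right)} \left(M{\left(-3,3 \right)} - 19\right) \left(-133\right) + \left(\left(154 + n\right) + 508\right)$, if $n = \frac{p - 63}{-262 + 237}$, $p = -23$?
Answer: $\frac{69836}{25} \approx 2793.4$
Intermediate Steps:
$T{\left(G \right)} = 1$
$n = \frac{86}{25}$ ($n = \frac{-23 - 63}{-262 + 237} = - \frac{86}{-25} = \left(-86\right) \left(- \frac{1}{25}\right) = \frac{86}{25} \approx 3.44$)
$T{\left(5 \right)} \left(M{\left(-3,3 \right)} - 19\right) \left(-133\right) + \left(\left(154 + n\right) + 508\right) = 1 \left(3 - 19\right) \left(-133\right) + \left(\left(154 + \frac{86}{25}\right) + 508\right) = 1 \left(-16\right) \left(-133\right) + \left(\frac{3936}{25} + 508\right) = \left(-16\right) \left(-133\right) + \frac{16636}{25} = 2128 + \frac{16636}{25} = \frac{69836}{25}$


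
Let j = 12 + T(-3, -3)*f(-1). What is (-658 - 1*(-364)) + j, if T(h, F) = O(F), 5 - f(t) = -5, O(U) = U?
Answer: -312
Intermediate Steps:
f(t) = 10 (f(t) = 5 - 1*(-5) = 5 + 5 = 10)
T(h, F) = F
j = -18 (j = 12 - 3*10 = 12 - 30 = -18)
(-658 - 1*(-364)) + j = (-658 - 1*(-364)) - 18 = (-658 + 364) - 18 = -294 - 18 = -312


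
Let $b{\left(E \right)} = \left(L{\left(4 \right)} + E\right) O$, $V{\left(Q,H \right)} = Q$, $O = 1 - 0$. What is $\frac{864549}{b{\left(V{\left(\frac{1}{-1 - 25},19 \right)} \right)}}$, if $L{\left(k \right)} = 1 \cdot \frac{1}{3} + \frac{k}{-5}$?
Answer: $- \frac{337174110}{197} \approx -1.7115 \cdot 10^{6}$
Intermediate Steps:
$O = 1$ ($O = 1 + 0 = 1$)
$L{\left(k \right)} = \frac{1}{3} - \frac{k}{5}$ ($L{\left(k \right)} = 1 \cdot \frac{1}{3} + k \left(- \frac{1}{5}\right) = \frac{1}{3} - \frac{k}{5}$)
$b{\left(E \right)} = - \frac{7}{15} + E$ ($b{\left(E \right)} = \left(\left(\frac{1}{3} - \frac{4}{5}\right) + E\right) 1 = \left(- \frac{7}{15} + E\right) 1 = - \frac{7}{15} + E$)
$\frac{864549}{b{\left(V{\left(\frac{1}{-1 - 25},19 \right)} \right)}} = \frac{864549}{- \frac{7}{15} + \frac{1}{-1 - 25}} = \frac{864549}{- \frac{7}{15} + \frac{1}{-26}} = \frac{864549}{- \frac{7}{15} - \frac{1}{26}} = \frac{864549}{- \frac{197}{390}} = 864549 \left(- \frac{390}{197}\right) = - \frac{337174110}{197}$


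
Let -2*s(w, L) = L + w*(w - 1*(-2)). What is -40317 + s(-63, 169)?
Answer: -42323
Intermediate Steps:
s(w, L) = -L/2 - w*(2 + w)/2 (s(w, L) = -(L + w*(w - 1*(-2)))/2 = -(L + w*(w + 2))/2 = -(L + w*(2 + w))/2 = -L/2 - w*(2 + w)/2)
-40317 + s(-63, 169) = -40317 + (-1*(-63) - 1/2*169 - 1/2*(-63)**2) = -40317 + (63 - 169/2 - 1/2*3969) = -40317 + (63 - 169/2 - 3969/2) = -40317 - 2006 = -42323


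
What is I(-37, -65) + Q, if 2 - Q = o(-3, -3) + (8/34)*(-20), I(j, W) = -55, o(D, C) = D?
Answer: -770/17 ≈ -45.294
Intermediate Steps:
Q = 165/17 (Q = 2 - (-3 + (8/34)*(-20)) = 2 - (-3 + (8*(1/34))*(-20)) = 2 - (-3 + (4/17)*(-20)) = 2 - (-3 - 80/17) = 2 - 1*(-131/17) = 2 + 131/17 = 165/17 ≈ 9.7059)
I(-37, -65) + Q = -55 + 165/17 = -770/17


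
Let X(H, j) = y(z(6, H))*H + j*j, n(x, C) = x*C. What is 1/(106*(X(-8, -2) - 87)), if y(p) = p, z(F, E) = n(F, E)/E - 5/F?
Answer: -3/39538 ≈ -7.5876e-5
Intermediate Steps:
n(x, C) = C*x
z(F, E) = F - 5/F (z(F, E) = (E*F)/E - 5/F = F - 5/F)
X(H, j) = j**2 + 31*H/6 (X(H, j) = (6 - 5/6)*H + j*j = (6 - 5*1/6)*H + j**2 = (6 - 5/6)*H + j**2 = 31*H/6 + j**2 = j**2 + 31*H/6)
1/(106*(X(-8, -2) - 87)) = 1/(106*(((-2)**2 + (31/6)*(-8)) - 87)) = 1/(106*((4 - 124/3) - 87)) = 1/(106*(-112/3 - 87)) = 1/(106*(-373/3)) = 1/(-39538/3) = -3/39538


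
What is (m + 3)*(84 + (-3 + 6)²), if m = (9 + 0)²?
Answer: 7812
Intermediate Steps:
m = 81 (m = 9² = 81)
(m + 3)*(84 + (-3 + 6)²) = (81 + 3)*(84 + (-3 + 6)²) = 84*(84 + 3²) = 84*(84 + 9) = 84*93 = 7812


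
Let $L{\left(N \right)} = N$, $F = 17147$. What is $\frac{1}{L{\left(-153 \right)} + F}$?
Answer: $\frac{1}{16994} \approx 5.8844 \cdot 10^{-5}$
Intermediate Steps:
$\frac{1}{L{\left(-153 \right)} + F} = \frac{1}{-153 + 17147} = \frac{1}{16994}$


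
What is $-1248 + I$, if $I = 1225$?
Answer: $-23$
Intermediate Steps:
$-1248 + I = -1248 + 1225 = -23$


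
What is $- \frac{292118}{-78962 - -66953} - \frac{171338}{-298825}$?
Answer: $\frac{89349759392}{3588589425} \approx 24.898$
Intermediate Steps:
$- \frac{292118}{-78962 - -66953} - \frac{171338}{-298825} = - \frac{292118}{-78962 + 66953} - - \frac{171338}{298825} = - \frac{292118}{-12009} + \frac{171338}{298825} = \left(-292118\right) \left(- \frac{1}{12009}\right) + \frac{171338}{298825} = \frac{292118}{12009} + \frac{171338}{298825} = \frac{89349759392}{3588589425}$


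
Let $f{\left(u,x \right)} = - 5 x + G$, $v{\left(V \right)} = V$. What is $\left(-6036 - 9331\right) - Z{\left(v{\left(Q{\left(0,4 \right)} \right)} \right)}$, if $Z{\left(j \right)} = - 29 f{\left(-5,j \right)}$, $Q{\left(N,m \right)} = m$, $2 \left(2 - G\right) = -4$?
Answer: $-15831$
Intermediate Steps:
$G = 4$ ($G = 2 - -2 = 2 + 2 = 4$)
$f{\left(u,x \right)} = 4 - 5 x$ ($f{\left(u,x \right)} = - 5 x + 4 = 4 - 5 x$)
$Z{\left(j \right)} = -116 + 145 j$ ($Z{\left(j \right)} = - 29 \left(4 - 5 j\right) = -116 + 145 j$)
$\left(-6036 - 9331\right) - Z{\left(v{\left(Q{\left(0,4 \right)} \right)} \right)} = \left(-6036 - 9331\right) - \left(-116 + 145 \cdot 4\right) = -15367 - \left(-116 + 580\right) = -15367 - 464 = -15831$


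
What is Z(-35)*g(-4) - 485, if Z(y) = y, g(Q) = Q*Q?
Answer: -1045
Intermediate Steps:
g(Q) = Q²
Z(-35)*g(-4) - 485 = -35*(-4)² - 485 = -35*16 - 485 = -560 - 485 = -1045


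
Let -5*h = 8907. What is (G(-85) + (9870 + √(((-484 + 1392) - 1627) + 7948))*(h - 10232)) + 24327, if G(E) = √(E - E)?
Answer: -118547931 - 60067*√7229/5 ≈ -1.1957e+8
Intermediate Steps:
h = -8907/5 (h = -⅕*8907 = -8907/5 ≈ -1781.4)
G(E) = 0 (G(E) = √0 = 0)
(G(-85) + (9870 + √(((-484 + 1392) - 1627) + 7948))*(h - 10232)) + 24327 = (0 + (9870 + √(((-484 + 1392) - 1627) + 7948))*(-8907/5 - 10232)) + 24327 = (0 + (9870 + √((908 - 1627) + 7948))*(-60067/5)) + 24327 = (0 + (9870 + √(-719 + 7948))*(-60067/5)) + 24327 = (0 + (9870 + √7229)*(-60067/5)) + 24327 = (0 + (-118572258 - 60067*√7229/5)) + 24327 = (-118572258 - 60067*√7229/5) + 24327 = -118547931 - 60067*√7229/5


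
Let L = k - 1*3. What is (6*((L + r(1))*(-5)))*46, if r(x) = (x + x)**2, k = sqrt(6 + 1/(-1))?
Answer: -1380 - 1380*sqrt(5) ≈ -4465.8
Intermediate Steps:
k = sqrt(5) (k = sqrt(6 - 1) = sqrt(5) ≈ 2.2361)
r(x) = 4*x**2 (r(x) = (2*x)**2 = 4*x**2)
L = -3 + sqrt(5) (L = sqrt(5) - 1*3 = sqrt(5) - 3 = -3 + sqrt(5) ≈ -0.76393)
(6*((L + r(1))*(-5)))*46 = (6*(((-3 + sqrt(5)) + 4*1**2)*(-5)))*46 = (6*(((-3 + sqrt(5)) + 4*1)*(-5)))*46 = (6*(((-3 + sqrt(5)) + 4)*(-5)))*46 = (6*((1 + sqrt(5))*(-5)))*46 = (6*(-5 - 5*sqrt(5)))*46 = (-30 - 30*sqrt(5))*46 = -1380 - 1380*sqrt(5)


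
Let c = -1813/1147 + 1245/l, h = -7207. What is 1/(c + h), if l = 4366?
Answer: -135346/975613961 ≈ -0.00013873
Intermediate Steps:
c = -175339/135346 (c = -1813/1147 + 1245/4366 = -1813*1/1147 + 1245*(1/4366) = -49/31 + 1245/4366 = -175339/135346 ≈ -1.2955)
1/(c + h) = 1/(-175339/135346 - 7207) = 1/(-975613961/135346) = -135346/975613961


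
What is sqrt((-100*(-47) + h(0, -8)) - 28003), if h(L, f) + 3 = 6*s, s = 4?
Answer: I*sqrt(23282) ≈ 152.58*I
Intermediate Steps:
h(L, f) = 21 (h(L, f) = -3 + 6*4 = -3 + 24 = 21)
sqrt((-100*(-47) + h(0, -8)) - 28003) = sqrt((-100*(-47) + 21) - 28003) = sqrt((4700 + 21) - 28003) = sqrt(4721 - 28003) = sqrt(-23282) = I*sqrt(23282)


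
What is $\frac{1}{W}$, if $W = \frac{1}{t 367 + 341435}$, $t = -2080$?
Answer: $-421925$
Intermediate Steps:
$W = - \frac{1}{421925}$ ($W = \frac{1}{\left(-2080\right) 367 + 341435} = \frac{1}{-763360 + 341435} = \frac{1}{-421925} = - \frac{1}{421925} \approx -2.3701 \cdot 10^{-6}$)
$\frac{1}{W} = \frac{1}{- \frac{1}{421925}} = -421925$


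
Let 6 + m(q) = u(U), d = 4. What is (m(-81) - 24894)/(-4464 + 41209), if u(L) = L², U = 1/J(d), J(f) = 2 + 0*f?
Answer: -99599/146980 ≈ -0.67764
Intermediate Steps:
J(f) = 2 (J(f) = 2 + 0 = 2)
U = ½ (U = 1/2 = ½ ≈ 0.50000)
m(q) = -23/4 (m(q) = -6 + (½)² = -6 + ¼ = -23/4)
(m(-81) - 24894)/(-4464 + 41209) = (-23/4 - 24894)/(-4464 + 41209) = -99599/4/36745 = -99599/4*1/36745 = -99599/146980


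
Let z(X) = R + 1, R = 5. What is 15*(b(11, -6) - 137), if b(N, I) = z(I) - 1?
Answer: -1980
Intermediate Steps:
z(X) = 6 (z(X) = 5 + 1 = 6)
b(N, I) = 5 (b(N, I) = 6 - 1 = 5)
15*(b(11, -6) - 137) = 15*(5 - 137) = 15*(-132) = -1980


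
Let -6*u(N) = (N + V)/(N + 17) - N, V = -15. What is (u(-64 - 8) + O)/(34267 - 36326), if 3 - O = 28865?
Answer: 3176169/226490 ≈ 14.023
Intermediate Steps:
O = -28862 (O = 3 - 1*28865 = 3 - 28865 = -28862)
u(N) = N/6 - (-15 + N)/(6*(17 + N)) (u(N) = -((N - 15)/(N + 17) - N)/6 = -((-15 + N)/(17 + N) - N)/6 = -(-N + (-15 + N)/(17 + N))/6 = N/6 - (-15 + N)/(6*(17 + N)))
(u(-64 - 8) + O)/(34267 - 36326) = ((15 + (-64 - 8)**2 + 16*(-64 - 8))/(6*(17 + (-64 - 8))) - 28862)/(34267 - 36326) = ((15 + (-72)**2 + 16*(-72))/(6*(17 - 72)) - 28862)/(-2059) = ((1/6)*(15 + 5184 - 1152)/(-55) - 28862)*(-1/2059) = ((1/6)*(-1/55)*4047 - 28862)*(-1/2059) = (-1349/110 - 28862)*(-1/2059) = -3176169/110*(-1/2059) = 3176169/226490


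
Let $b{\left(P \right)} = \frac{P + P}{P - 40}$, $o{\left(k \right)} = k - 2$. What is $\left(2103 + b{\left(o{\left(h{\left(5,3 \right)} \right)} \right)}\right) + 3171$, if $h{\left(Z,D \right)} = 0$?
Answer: $\frac{110756}{21} \approx 5274.1$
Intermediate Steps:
$o{\left(k \right)} = -2 + k$ ($o{\left(k \right)} = k - 2 = -2 + k$)
$b{\left(P \right)} = \frac{2 P}{-40 + P}$
$\left(2103 + b{\left(o{\left(h{\left(5,3 \right)} \right)} \right)}\right) + 3171 = \left(2103 + \frac{2 \left(-2 + 0\right)}{-40 + \left(-2 + 0\right)}\right) + 3171 = \left(2103 + 2 \left(-2\right) \frac{1}{-40 - 2}\right) + 3171 = \left(2103 + 2 \left(-2\right) \frac{1}{-42}\right) + 3171 = \left(2103 + 2 \left(-2\right) \left(- \frac{1}{42}\right)\right) + 3171 = \left(2103 + \frac{2}{21}\right) + 3171 = \frac{44165}{21} + 3171 = \frac{110756}{21}$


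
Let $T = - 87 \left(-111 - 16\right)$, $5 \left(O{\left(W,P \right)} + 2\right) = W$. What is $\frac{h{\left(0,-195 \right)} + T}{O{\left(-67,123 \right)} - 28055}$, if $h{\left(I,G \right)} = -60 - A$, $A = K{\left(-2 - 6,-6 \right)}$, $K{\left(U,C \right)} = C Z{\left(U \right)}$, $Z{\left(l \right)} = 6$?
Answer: $- \frac{18375}{46784} \approx -0.39276$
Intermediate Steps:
$O{\left(W,P \right)} = -2 + \frac{W}{5}$
$T = 11049$ ($T = \left(-87\right) \left(-127\right) = 11049$)
$K{\left(U,C \right)} = 6 C$ ($K{\left(U,C \right)} = C 6 = 6 C$)
$A = -36$ ($A = 6 \left(-6\right) = -36$)
$h{\left(I,G \right)} = -24$ ($h{\left(I,G \right)} = -60 - -36 = -60 + 36 = -24$)
$\frac{h{\left(0,-195 \right)} + T}{O{\left(-67,123 \right)} - 28055} = \frac{-24 + 11049}{\left(-2 + \frac{1}{5} \left(-67\right)\right) - 28055} = \frac{11025}{\left(-2 - \frac{67}{5}\right) - 28055} = \frac{11025}{- \frac{77}{5} - 28055} = \frac{11025}{- \frac{140352}{5}} = 11025 \left(- \frac{5}{140352}\right) = - \frac{18375}{46784}$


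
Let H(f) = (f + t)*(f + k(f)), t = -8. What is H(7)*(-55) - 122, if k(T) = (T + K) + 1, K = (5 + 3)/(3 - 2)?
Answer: 1143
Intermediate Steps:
K = 8 (K = 8/1 = 8*1 = 8)
k(T) = 9 + T (k(T) = (T + 8) + 1 = (8 + T) + 1 = 9 + T)
H(f) = (-8 + f)*(9 + 2*f) (H(f) = (f - 8)*(f + (9 + f)) = (-8 + f)*(9 + 2*f))
H(7)*(-55) - 122 = (-72 - 7*7 + 2*7**2)*(-55) - 122 = (-72 - 49 + 2*49)*(-55) - 122 = (-72 - 49 + 98)*(-55) - 122 = -23*(-55) - 122 = 1265 - 122 = 1143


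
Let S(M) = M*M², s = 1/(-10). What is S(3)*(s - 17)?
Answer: -4617/10 ≈ -461.70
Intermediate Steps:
s = -⅒ ≈ -0.10000
S(M) = M³
S(3)*(s - 17) = 3³*(-⅒ - 17) = 27*(-171/10) = -4617/10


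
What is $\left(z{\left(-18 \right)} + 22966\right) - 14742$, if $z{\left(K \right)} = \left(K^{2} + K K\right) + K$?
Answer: $8854$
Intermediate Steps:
$z{\left(K \right)} = K + 2 K^{2}$ ($z{\left(K \right)} = \left(K^{2} + K^{2}\right) + K = 2 K^{2} + K = K + 2 K^{2}$)
$\left(z{\left(-18 \right)} + 22966\right) - 14742 = \left(- 18 \left(1 + 2 \left(-18\right)\right) + 22966\right) - 14742 = \left(- 18 \left(1 - 36\right) + 22966\right) - 14742 = \left(\left(-18\right) \left(-35\right) + 22966\right) - 14742 = \left(630 + 22966\right) - 14742 = 23596 - 14742 = 8854$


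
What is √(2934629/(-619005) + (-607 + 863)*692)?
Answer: 19*√188024979216855/619005 ≈ 420.89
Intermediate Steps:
√(2934629/(-619005) + (-607 + 863)*692) = √(2934629*(-1/619005) + 256*692) = √(-2934629/619005 + 177152) = √(109655039131/619005) = 19*√188024979216855/619005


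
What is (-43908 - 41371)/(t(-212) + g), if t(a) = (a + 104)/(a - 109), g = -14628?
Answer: 9124853/1565160 ≈ 5.8300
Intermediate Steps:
t(a) = (104 + a)/(-109 + a)
(-43908 - 41371)/(t(-212) + g) = (-43908 - 41371)/((104 - 212)/(-109 - 212) - 14628) = -85279/(-108/(-321) - 14628) = -85279/(-1/321*(-108) - 14628) = -85279/(36/107 - 14628) = -85279/(-1565160/107) = -85279*(-107/1565160) = 9124853/1565160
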